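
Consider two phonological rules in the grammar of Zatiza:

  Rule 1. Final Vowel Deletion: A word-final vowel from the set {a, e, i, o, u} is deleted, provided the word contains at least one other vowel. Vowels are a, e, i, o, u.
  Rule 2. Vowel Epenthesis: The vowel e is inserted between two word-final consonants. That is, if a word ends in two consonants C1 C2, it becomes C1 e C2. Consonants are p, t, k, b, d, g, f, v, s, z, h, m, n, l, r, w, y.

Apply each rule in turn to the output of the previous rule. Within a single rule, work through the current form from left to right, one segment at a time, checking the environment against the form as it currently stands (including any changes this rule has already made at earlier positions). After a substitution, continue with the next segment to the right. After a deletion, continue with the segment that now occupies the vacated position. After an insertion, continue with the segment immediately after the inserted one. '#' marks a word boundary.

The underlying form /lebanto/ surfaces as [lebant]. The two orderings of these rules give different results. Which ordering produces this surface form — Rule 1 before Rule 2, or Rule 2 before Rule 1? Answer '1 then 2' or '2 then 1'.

Order 1 then 2:
  1 Final Vowel Deletion: [lebanto] → [lebant]
  2 Vowel Epenthesis: [lebant] → [lebanet]
  result: [lebanet]
Order 2 then 1:
  2 Vowel Epenthesis: no change — [lebanto]
  1 Final Vowel Deletion: [lebanto] → [lebant]
  result: [lebant]

2 then 1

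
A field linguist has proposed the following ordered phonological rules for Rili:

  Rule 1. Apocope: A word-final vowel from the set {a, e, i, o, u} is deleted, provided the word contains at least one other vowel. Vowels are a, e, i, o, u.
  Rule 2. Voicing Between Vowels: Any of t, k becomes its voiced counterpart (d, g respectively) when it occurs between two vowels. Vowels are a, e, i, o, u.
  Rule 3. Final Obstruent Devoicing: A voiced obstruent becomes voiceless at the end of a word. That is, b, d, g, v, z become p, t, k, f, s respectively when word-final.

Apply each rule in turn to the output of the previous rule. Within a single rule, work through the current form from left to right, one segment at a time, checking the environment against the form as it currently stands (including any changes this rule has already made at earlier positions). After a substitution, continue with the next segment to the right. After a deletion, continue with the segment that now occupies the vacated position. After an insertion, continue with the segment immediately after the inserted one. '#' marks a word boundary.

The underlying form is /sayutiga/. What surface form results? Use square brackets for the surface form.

Rule 1 Apocope: [sayutiga] → [sayutig]
Rule 2 Voicing Between Vowels: [sayutig] → [sayudig]
Rule 3 Final Obstruent Devoicing: [sayudig] → [sayudik]

[sayudik]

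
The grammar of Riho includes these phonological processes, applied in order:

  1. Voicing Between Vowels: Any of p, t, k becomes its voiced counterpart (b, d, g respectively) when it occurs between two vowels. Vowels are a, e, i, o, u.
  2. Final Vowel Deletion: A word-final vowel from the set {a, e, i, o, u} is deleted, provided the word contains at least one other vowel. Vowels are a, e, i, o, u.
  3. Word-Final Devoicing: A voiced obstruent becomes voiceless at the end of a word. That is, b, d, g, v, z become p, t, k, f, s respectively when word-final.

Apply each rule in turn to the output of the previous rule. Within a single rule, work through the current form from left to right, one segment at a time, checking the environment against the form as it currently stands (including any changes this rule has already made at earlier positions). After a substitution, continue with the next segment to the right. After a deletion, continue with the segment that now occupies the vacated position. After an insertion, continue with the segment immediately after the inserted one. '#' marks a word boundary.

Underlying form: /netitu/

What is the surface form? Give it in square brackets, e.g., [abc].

[nedit]

1 Voicing Between Vowels: [netitu] → [nedidu]
2 Final Vowel Deletion: [nedidu] → [nedid]
3 Word-Final Devoicing: [nedid] → [nedit]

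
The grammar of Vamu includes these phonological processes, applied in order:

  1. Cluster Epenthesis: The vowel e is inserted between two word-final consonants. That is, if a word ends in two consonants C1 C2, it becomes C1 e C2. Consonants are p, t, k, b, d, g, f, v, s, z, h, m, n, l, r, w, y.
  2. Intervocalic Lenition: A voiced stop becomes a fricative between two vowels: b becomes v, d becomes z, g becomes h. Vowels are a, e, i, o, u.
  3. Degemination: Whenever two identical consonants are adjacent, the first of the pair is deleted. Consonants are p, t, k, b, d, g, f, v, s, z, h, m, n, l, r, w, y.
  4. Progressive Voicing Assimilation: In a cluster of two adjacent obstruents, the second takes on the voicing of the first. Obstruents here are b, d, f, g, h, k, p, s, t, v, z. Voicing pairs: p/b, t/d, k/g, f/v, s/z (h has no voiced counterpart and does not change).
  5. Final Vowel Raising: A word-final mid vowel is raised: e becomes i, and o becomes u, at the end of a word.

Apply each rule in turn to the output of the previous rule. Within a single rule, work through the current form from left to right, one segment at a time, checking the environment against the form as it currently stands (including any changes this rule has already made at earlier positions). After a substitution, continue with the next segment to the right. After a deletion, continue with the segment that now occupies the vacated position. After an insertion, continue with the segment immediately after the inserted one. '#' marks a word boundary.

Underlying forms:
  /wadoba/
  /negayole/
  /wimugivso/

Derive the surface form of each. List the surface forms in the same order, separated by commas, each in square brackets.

/wadoba/:
  1 Cluster Epenthesis: no change — [wadoba]
  2 Intervocalic Lenition: [wadoba] → [wazova]
  3 Degemination: no change — [wazova]
  4 Progressive Voicing Assimilation: no change — [wazova]
  5 Final Vowel Raising: no change — [wazova]
/negayole/:
  1 Cluster Epenthesis: no change — [negayole]
  2 Intervocalic Lenition: [negayole] → [nehayole]
  3 Degemination: no change — [nehayole]
  4 Progressive Voicing Assimilation: no change — [nehayole]
  5 Final Vowel Raising: [nehayole] → [nehayoli]
/wimugivso/:
  1 Cluster Epenthesis: no change — [wimugivso]
  2 Intervocalic Lenition: [wimugivso] → [wimuhivso]
  3 Degemination: no change — [wimuhivso]
  4 Progressive Voicing Assimilation: [wimuhivso] → [wimuhivzo]
  5 Final Vowel Raising: [wimuhivzo] → [wimuhivzu]

[wazova], [nehayoli], [wimuhivzu]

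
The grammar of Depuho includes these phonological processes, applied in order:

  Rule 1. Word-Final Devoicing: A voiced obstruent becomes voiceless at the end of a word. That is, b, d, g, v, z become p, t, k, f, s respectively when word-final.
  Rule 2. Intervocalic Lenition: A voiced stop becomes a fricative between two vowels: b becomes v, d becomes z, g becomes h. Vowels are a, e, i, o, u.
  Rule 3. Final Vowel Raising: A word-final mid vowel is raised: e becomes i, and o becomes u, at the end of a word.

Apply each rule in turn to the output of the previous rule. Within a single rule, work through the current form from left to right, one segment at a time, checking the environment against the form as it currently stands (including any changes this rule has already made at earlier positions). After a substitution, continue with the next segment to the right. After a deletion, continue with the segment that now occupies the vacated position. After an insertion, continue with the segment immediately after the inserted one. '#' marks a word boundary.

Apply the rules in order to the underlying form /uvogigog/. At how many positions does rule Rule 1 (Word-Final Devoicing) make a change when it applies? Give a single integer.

Rule 1 Word-Final Devoicing: [uvogigog] → [uvogigok]
Rule 2 Intervocalic Lenition: [uvogigok] → [uvohihok]
Rule 3 Final Vowel Raising: no change — [uvohihok]
Rule Rule 1 changed 1 position(s).

1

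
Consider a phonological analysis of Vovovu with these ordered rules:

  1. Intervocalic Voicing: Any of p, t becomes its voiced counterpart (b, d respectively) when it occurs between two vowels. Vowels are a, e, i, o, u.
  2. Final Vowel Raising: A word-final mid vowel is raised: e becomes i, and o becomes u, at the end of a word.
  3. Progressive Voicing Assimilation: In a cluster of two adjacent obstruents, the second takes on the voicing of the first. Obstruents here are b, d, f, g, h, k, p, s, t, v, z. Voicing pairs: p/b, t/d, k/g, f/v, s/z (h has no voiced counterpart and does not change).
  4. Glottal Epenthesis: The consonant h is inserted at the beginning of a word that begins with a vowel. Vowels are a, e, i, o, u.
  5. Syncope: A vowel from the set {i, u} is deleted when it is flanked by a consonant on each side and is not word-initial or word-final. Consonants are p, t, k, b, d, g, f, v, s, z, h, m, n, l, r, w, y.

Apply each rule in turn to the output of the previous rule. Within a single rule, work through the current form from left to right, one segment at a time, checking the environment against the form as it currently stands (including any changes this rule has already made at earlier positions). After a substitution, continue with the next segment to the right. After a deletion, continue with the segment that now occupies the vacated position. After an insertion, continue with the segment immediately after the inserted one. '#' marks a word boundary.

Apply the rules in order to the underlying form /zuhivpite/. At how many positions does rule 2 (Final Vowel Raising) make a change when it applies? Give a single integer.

1

1 Intervocalic Voicing: [zuhivpite] → [zuhivpide]
2 Final Vowel Raising: [zuhivpide] → [zuhivpidi]
3 Progressive Voicing Assimilation: [zuhivpidi] → [zuhivbidi]
4 Glottal Epenthesis: no change — [zuhivbidi]
5 Syncope: [zuhivbidi] → [zhvbdi]
Rule 2 changed 1 position(s).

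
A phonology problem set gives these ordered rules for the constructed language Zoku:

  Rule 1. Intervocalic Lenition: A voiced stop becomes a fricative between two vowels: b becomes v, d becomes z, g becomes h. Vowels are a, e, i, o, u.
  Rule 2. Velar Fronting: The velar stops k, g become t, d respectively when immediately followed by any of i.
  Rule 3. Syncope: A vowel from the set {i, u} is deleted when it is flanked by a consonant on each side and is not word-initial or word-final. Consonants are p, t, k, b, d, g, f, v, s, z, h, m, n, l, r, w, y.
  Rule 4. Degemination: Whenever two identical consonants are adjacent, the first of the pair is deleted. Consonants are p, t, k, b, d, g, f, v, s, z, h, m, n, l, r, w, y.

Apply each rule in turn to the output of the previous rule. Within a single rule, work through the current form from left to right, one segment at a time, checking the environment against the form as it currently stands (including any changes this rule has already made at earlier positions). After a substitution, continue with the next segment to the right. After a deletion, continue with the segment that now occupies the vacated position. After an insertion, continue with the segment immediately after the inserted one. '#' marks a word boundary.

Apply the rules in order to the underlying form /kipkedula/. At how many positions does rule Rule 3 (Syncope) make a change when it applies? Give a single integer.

Rule 1 Intervocalic Lenition: [kipkedula] → [kipkezula]
Rule 2 Velar Fronting: [kipkezula] → [tipkezula]
Rule 3 Syncope: [tipkezula] → [tpkezla]
Rule 4 Degemination: no change — [tpkezla]
Rule Rule 3 changed 2 position(s).

2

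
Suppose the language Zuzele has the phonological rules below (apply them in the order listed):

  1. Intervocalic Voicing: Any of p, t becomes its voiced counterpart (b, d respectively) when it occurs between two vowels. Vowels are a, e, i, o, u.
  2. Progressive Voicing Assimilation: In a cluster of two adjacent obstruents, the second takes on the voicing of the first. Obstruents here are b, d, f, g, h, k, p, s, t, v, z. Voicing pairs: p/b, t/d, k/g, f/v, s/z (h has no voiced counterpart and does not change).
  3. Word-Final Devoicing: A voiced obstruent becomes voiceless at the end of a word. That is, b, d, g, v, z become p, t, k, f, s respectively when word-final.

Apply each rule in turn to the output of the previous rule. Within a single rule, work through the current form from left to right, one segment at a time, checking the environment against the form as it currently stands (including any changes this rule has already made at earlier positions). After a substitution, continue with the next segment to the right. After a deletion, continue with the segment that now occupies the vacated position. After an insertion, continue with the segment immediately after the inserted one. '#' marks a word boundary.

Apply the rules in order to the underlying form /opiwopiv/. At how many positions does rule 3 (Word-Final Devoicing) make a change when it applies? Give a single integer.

1 Intervocalic Voicing: [opiwopiv] → [obiwobiv]
2 Progressive Voicing Assimilation: no change — [obiwobiv]
3 Word-Final Devoicing: [obiwobiv] → [obiwobif]
Rule 3 changed 1 position(s).

1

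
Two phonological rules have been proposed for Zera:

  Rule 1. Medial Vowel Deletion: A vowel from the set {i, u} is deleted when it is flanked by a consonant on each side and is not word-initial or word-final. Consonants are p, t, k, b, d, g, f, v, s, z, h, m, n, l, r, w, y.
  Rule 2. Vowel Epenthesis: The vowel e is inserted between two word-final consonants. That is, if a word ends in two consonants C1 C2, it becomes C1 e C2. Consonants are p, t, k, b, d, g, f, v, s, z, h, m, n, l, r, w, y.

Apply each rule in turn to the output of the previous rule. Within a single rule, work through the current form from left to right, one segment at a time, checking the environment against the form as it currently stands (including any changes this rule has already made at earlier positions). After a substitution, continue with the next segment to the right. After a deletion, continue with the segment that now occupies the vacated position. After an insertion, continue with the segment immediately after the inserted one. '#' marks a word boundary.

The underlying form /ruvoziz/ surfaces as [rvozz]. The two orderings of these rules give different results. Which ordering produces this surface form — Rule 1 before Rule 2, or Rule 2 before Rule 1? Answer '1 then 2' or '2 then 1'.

2 then 1

Order 1 then 2:
  1 Medial Vowel Deletion: [ruvoziz] → [rvozz]
  2 Vowel Epenthesis: [rvozz] → [rvozez]
  result: [rvozez]
Order 2 then 1:
  2 Vowel Epenthesis: no change — [ruvoziz]
  1 Medial Vowel Deletion: [ruvoziz] → [rvozz]
  result: [rvozz]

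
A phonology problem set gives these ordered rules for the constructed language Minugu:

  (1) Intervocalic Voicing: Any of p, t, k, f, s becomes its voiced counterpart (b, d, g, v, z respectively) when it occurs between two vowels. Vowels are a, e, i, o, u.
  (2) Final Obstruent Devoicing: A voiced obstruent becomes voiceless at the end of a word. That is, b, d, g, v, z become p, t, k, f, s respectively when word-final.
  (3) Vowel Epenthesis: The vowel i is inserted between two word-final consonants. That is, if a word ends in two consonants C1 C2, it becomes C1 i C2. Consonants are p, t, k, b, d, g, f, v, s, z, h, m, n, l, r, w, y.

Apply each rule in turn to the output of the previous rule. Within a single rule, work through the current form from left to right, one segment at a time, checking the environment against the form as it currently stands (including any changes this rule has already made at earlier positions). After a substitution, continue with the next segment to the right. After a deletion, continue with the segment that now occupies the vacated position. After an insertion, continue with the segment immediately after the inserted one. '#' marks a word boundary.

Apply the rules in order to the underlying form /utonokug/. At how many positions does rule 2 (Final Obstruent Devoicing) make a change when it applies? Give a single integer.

1

(1) Intervocalic Voicing: [utonokug] → [udonogug]
(2) Final Obstruent Devoicing: [udonogug] → [udonoguk]
(3) Vowel Epenthesis: no change — [udonoguk]
Rule 2 changed 1 position(s).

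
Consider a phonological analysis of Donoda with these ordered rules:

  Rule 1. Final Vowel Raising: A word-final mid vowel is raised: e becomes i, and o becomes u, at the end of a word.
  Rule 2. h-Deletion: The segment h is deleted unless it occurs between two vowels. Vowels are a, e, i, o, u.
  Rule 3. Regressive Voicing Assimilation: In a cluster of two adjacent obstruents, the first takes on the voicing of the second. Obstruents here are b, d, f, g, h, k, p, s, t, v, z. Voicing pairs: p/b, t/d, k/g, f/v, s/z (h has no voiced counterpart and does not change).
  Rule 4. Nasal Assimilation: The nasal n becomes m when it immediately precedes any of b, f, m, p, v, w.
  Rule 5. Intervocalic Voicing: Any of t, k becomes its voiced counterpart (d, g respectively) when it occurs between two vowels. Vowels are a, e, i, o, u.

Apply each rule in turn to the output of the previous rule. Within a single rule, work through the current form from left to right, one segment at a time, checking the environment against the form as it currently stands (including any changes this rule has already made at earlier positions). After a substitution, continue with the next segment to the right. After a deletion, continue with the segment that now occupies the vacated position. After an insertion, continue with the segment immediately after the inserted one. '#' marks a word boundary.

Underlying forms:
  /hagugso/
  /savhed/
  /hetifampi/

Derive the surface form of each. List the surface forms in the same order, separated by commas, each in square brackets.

[aguksu], [saved], [edifampi]

/hagugso/:
  Rule 1 Final Vowel Raising: [hagugso] → [hagugsu]
  Rule 2 h-Deletion: [hagugsu] → [agugsu]
  Rule 3 Regressive Voicing Assimilation: [agugsu] → [aguksu]
  Rule 4 Nasal Assimilation: no change — [aguksu]
  Rule 5 Intervocalic Voicing: no change — [aguksu]
/savhed/:
  Rule 1 Final Vowel Raising: no change — [savhed]
  Rule 2 h-Deletion: [savhed] → [saved]
  Rule 3 Regressive Voicing Assimilation: no change — [saved]
  Rule 4 Nasal Assimilation: no change — [saved]
  Rule 5 Intervocalic Voicing: no change — [saved]
/hetifampi/:
  Rule 1 Final Vowel Raising: no change — [hetifampi]
  Rule 2 h-Deletion: [hetifampi] → [etifampi]
  Rule 3 Regressive Voicing Assimilation: no change — [etifampi]
  Rule 4 Nasal Assimilation: no change — [etifampi]
  Rule 5 Intervocalic Voicing: [etifampi] → [edifampi]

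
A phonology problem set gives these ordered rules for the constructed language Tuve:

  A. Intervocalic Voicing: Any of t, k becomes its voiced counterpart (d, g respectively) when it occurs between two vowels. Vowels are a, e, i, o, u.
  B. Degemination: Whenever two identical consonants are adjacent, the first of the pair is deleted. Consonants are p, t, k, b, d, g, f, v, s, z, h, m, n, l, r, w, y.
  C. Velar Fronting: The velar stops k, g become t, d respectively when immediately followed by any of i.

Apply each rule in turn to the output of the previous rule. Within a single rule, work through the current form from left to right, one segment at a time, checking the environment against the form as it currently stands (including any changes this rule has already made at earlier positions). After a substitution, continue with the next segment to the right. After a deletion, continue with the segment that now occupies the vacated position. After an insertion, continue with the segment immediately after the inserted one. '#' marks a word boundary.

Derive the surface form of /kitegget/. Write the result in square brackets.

[tideget]

A Intervocalic Voicing: [kitegget] → [kidegget]
B Degemination: [kidegget] → [kideget]
C Velar Fronting: [kideget] → [tideget]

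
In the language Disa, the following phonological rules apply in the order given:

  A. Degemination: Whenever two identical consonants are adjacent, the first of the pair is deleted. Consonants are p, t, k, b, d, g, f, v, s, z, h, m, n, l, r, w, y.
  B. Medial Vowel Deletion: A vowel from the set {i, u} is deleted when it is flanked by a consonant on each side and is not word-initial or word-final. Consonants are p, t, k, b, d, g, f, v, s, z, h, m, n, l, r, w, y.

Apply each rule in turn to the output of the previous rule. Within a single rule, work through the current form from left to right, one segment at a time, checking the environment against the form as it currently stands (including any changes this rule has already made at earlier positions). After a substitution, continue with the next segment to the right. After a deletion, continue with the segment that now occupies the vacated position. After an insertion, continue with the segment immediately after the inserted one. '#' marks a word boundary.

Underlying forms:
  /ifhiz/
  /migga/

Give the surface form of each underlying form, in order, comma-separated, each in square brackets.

/ifhiz/:
  A Degemination: no change — [ifhiz]
  B Medial Vowel Deletion: [ifhiz] → [ifhz]
/migga/:
  A Degemination: [migga] → [miga]
  B Medial Vowel Deletion: [miga] → [mga]

[ifhz], [mga]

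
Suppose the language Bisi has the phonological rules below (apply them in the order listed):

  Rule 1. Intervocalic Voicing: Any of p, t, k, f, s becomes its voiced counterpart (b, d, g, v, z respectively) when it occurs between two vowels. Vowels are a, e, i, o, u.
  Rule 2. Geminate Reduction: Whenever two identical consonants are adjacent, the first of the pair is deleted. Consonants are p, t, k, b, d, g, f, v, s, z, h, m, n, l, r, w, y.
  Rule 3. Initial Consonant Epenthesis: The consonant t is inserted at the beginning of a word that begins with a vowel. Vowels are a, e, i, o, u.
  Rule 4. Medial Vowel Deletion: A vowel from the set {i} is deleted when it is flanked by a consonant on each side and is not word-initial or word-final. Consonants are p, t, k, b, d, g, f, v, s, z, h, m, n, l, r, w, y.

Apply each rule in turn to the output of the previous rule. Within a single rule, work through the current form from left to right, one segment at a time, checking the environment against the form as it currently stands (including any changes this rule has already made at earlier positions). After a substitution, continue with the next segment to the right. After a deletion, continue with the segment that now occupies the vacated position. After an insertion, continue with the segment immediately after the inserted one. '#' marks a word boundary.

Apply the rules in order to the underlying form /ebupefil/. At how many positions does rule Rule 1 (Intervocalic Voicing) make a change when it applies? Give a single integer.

2

Rule 1 Intervocalic Voicing: [ebupefil] → [ebubevil]
Rule 2 Geminate Reduction: no change — [ebubevil]
Rule 3 Initial Consonant Epenthesis: [ebubevil] → [tebubevil]
Rule 4 Medial Vowel Deletion: [tebubevil] → [tebubevl]
Rule Rule 1 changed 2 position(s).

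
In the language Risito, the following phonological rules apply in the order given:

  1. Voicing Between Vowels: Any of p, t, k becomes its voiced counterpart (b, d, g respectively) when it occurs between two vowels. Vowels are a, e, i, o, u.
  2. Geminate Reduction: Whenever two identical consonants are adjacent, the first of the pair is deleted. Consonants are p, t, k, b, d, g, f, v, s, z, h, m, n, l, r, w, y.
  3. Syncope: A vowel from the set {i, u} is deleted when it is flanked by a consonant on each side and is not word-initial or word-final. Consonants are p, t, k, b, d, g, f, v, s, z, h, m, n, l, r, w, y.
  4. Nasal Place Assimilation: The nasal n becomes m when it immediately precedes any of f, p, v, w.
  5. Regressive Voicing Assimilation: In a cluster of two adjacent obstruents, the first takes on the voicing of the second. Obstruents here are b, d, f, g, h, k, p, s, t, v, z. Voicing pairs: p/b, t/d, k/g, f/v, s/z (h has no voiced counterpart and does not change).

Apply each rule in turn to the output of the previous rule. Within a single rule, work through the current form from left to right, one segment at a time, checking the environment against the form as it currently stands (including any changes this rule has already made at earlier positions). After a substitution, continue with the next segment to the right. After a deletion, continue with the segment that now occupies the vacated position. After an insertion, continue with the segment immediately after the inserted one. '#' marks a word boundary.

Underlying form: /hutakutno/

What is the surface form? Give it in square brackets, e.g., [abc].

1 Voicing Between Vowels: [hutakutno] → [hudagutno]
2 Geminate Reduction: no change — [hudagutno]
3 Syncope: [hudagutno] → [hdagtno]
4 Nasal Place Assimilation: no change — [hdagtno]
5 Regressive Voicing Assimilation: [hdagtno] → [hdaktno]

[hdaktno]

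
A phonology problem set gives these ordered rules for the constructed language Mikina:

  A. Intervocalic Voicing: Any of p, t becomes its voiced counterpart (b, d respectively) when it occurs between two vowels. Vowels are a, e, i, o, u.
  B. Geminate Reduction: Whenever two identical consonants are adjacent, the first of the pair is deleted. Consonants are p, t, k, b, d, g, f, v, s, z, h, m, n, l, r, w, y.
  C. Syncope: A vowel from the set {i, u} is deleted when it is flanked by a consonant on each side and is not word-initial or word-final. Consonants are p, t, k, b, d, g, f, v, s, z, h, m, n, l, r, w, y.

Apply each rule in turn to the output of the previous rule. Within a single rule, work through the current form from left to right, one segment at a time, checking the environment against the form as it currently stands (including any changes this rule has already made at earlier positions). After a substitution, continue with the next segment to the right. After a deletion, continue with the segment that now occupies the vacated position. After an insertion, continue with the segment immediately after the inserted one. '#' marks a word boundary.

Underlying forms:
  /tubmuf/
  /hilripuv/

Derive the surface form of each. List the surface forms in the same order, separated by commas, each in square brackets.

/tubmuf/:
  A Intervocalic Voicing: no change — [tubmuf]
  B Geminate Reduction: no change — [tubmuf]
  C Syncope: [tubmuf] → [tbmf]
/hilripuv/:
  A Intervocalic Voicing: [hilripuv] → [hilribuv]
  B Geminate Reduction: no change — [hilribuv]
  C Syncope: [hilribuv] → [hlrbv]

[tbmf], [hlrbv]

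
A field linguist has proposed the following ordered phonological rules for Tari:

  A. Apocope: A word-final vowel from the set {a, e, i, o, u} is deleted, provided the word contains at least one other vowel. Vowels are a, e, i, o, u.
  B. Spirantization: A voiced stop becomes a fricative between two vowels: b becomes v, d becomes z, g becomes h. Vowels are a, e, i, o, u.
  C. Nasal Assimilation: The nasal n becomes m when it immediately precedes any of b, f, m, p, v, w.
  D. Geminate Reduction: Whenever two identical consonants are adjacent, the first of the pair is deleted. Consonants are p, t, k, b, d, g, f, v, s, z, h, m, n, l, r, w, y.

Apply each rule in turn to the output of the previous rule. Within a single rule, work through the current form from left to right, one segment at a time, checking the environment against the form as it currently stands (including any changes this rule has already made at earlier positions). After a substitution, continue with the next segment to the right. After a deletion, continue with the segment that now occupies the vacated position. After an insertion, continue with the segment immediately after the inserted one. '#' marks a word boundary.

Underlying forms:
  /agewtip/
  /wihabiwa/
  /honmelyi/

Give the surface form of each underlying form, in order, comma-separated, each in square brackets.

[ahewtip], [wihaviw], [homely]

/agewtip/:
  A Apocope: no change — [agewtip]
  B Spirantization: [agewtip] → [ahewtip]
  C Nasal Assimilation: no change — [ahewtip]
  D Geminate Reduction: no change — [ahewtip]
/wihabiwa/:
  A Apocope: [wihabiwa] → [wihabiw]
  B Spirantization: [wihabiw] → [wihaviw]
  C Nasal Assimilation: no change — [wihaviw]
  D Geminate Reduction: no change — [wihaviw]
/honmelyi/:
  A Apocope: [honmelyi] → [honmely]
  B Spirantization: no change — [honmely]
  C Nasal Assimilation: [honmely] → [hommely]
  D Geminate Reduction: [hommely] → [homely]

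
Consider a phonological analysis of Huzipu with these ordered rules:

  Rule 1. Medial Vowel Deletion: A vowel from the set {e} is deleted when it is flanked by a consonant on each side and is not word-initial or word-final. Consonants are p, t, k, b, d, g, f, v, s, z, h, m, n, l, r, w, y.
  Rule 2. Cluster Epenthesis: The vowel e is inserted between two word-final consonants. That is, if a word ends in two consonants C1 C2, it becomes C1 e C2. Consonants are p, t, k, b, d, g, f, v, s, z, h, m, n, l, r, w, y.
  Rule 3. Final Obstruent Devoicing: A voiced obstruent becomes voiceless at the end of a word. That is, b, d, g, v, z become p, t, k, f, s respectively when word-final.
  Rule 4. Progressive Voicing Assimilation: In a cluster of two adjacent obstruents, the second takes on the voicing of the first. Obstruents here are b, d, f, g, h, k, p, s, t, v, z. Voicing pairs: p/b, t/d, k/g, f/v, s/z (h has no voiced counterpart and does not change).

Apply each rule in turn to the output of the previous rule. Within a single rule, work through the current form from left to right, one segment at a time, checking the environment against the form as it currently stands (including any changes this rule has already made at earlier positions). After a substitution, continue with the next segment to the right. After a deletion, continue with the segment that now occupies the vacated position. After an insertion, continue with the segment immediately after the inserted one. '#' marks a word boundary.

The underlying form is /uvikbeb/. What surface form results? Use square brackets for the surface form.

[uvikpep]

Rule 1 Medial Vowel Deletion: [uvikbeb] → [uvikbb]
Rule 2 Cluster Epenthesis: [uvikbb] → [uvikbeb]
Rule 3 Final Obstruent Devoicing: [uvikbeb] → [uvikbep]
Rule 4 Progressive Voicing Assimilation: [uvikbep] → [uvikpep]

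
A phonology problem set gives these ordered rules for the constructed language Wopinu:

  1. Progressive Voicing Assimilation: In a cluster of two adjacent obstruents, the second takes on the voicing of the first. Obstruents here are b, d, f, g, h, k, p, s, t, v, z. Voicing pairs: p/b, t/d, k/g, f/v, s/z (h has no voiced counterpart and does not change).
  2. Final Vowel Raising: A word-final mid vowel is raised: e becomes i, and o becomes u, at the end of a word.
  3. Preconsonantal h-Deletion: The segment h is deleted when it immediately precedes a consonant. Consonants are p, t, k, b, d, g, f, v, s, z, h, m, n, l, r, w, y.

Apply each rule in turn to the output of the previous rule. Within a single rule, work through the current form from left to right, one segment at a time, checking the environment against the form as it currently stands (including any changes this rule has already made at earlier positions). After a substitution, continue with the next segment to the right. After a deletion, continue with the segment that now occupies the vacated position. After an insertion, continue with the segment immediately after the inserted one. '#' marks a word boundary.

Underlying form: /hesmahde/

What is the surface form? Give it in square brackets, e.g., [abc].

1 Progressive Voicing Assimilation: [hesmahde] → [hesmahte]
2 Final Vowel Raising: [hesmahte] → [hesmahti]
3 Preconsonantal h-Deletion: [hesmahti] → [hesmati]

[hesmati]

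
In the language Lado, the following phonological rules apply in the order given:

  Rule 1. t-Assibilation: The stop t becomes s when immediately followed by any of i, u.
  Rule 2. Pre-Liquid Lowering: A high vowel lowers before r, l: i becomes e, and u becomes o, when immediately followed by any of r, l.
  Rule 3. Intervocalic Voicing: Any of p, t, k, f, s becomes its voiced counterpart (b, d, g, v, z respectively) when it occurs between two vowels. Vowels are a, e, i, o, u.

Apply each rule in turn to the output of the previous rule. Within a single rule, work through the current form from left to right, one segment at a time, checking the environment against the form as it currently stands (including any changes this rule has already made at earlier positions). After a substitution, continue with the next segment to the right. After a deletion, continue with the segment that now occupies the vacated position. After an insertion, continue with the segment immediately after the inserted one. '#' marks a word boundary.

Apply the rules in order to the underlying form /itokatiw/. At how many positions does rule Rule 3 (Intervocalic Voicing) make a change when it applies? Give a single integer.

3

Rule 1 t-Assibilation: [itokatiw] → [itokasiw]
Rule 2 Pre-Liquid Lowering: no change — [itokasiw]
Rule 3 Intervocalic Voicing: [itokasiw] → [idogaziw]
Rule Rule 3 changed 3 position(s).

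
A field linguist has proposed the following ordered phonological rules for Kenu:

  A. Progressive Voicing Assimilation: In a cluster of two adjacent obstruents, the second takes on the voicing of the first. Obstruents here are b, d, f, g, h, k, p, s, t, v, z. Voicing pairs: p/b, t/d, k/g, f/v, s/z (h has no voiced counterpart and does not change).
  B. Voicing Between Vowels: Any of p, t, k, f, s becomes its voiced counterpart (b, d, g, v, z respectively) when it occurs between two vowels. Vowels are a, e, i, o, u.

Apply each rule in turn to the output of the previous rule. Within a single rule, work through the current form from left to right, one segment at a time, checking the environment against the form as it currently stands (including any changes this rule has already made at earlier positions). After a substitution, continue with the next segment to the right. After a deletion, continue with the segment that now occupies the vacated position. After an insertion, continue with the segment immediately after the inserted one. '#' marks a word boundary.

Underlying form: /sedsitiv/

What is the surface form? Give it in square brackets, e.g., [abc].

A Progressive Voicing Assimilation: [sedsitiv] → [sedzitiv]
B Voicing Between Vowels: [sedzitiv] → [sedzidiv]

[sedzidiv]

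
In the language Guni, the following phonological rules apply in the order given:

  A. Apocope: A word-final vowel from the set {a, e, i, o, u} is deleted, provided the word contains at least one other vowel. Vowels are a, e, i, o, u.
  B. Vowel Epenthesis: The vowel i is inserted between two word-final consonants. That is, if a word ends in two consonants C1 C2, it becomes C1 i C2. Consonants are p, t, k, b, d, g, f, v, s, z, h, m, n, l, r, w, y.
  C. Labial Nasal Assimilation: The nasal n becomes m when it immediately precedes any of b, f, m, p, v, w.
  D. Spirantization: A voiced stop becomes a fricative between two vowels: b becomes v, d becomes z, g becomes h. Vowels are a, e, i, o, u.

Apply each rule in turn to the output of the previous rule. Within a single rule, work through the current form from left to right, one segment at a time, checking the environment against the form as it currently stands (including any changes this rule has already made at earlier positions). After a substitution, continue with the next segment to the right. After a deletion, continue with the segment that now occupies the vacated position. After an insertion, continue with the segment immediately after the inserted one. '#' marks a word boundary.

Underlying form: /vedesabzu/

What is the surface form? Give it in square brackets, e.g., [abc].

A Apocope: [vedesabzu] → [vedesabz]
B Vowel Epenthesis: [vedesabz] → [vedesabiz]
C Labial Nasal Assimilation: no change — [vedesabiz]
D Spirantization: [vedesabiz] → [vezesaviz]

[vezesaviz]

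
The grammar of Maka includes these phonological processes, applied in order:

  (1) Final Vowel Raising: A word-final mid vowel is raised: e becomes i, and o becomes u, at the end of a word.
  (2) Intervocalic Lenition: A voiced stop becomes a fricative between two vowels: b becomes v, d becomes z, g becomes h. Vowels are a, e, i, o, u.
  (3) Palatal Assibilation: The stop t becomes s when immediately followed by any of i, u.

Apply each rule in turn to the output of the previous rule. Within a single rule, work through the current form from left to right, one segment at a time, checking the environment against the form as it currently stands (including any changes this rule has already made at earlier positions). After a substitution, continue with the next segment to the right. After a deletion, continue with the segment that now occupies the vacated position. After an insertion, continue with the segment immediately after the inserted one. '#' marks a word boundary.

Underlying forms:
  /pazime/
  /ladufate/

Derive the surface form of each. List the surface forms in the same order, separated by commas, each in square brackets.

[pazimi], [lazufasi]

/pazime/:
  (1) Final Vowel Raising: [pazime] → [pazimi]
  (2) Intervocalic Lenition: no change — [pazimi]
  (3) Palatal Assibilation: no change — [pazimi]
/ladufate/:
  (1) Final Vowel Raising: [ladufate] → [ladufati]
  (2) Intervocalic Lenition: [ladufati] → [lazufati]
  (3) Palatal Assibilation: [lazufati] → [lazufasi]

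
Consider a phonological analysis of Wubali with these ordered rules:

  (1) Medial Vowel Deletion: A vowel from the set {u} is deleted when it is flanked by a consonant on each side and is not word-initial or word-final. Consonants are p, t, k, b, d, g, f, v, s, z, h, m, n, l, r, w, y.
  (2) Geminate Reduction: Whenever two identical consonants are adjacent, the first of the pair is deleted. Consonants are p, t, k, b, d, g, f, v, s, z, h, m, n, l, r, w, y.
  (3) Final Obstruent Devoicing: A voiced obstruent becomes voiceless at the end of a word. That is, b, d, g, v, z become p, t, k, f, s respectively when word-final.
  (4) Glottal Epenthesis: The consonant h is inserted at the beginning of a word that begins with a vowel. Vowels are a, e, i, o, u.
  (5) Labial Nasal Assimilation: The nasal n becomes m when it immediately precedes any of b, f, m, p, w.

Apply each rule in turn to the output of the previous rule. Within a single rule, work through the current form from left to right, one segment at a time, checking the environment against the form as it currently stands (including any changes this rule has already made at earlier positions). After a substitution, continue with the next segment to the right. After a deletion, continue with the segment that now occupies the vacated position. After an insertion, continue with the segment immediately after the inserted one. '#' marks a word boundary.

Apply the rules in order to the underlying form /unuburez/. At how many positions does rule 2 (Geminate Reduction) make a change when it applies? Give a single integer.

(1) Medial Vowel Deletion: [unuburez] → [unbrez]
(2) Geminate Reduction: no change — [unbrez]
(3) Final Obstruent Devoicing: [unbrez] → [unbres]
(4) Glottal Epenthesis: [unbres] → [hunbres]
(5) Labial Nasal Assimilation: [hunbres] → [humbres]
Rule 2 changed 0 position(s).

0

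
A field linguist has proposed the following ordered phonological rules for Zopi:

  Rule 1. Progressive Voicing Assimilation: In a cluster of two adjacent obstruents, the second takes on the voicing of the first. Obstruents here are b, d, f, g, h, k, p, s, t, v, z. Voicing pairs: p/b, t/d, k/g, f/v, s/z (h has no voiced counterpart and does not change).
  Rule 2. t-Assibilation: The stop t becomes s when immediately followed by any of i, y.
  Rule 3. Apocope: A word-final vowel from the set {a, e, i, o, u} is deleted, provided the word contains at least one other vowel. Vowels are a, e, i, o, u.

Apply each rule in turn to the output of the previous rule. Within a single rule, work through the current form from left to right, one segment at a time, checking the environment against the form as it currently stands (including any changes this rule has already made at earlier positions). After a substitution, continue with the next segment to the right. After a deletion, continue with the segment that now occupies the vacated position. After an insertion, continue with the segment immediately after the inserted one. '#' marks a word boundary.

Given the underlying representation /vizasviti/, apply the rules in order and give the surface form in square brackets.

Rule 1 Progressive Voicing Assimilation: [vizasviti] → [vizasfiti]
Rule 2 t-Assibilation: [vizasfiti] → [vizasfisi]
Rule 3 Apocope: [vizasfisi] → [vizasfis]

[vizasfis]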